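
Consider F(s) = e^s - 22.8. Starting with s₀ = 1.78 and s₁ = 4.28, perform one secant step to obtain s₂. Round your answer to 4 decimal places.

2.4160

F(1.78) = -16.870144, F(4.28) = 49.440440
s₂ = 4.280000 − 49.440440·(4.280000 − 1.780000) / (49.440440 − (-16.870144)) = 4.280000 − (123.601100)/(66.310584) = 2.416028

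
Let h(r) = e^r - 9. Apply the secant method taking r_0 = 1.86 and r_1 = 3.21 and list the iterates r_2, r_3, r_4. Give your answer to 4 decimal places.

h(1.86) = -2.576263, h(3.21) = 15.779086
r_2 = 3.210000 − 15.779086·(3.210000 − 1.860000) / (15.779086 − (-2.576263)) = 3.210000 − (21.301766)/(18.355349) = 2.049479
h(2.049479) = -1.236144
r_3 = 2.049479 − (-1.236144)·(2.049479 − 3.210000) / (-1.236144 − 15.779086) = 2.049479 − (1.434571)/(-17.015230) = 2.133790
h(2.133790) = -0.553179
r_4 = 2.133790 − (-0.553179)·(2.133790 − 2.049479) / (-0.553179 − (-1.236144)) = 2.133790 − (-0.046639)/(0.682965) = 2.202079

2.0495, 2.1338, 2.2021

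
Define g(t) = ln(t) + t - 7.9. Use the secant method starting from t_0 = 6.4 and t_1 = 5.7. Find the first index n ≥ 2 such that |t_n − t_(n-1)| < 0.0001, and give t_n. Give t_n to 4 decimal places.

g(6.4) = 0.356298, g(5.7) = -0.459534
t_2 = 5.700000 − (-0.459534)·(-0.700000)/(-0.815832) = 6.094289;  |Δ| = 0.394289
g(6.094289) = 0.001641
t_3 = 6.094289 − 0.001641·(0.394289)/(0.461175) = 6.092886;  |Δ| = 0.001403
g(6.092886) = 0.000008
t_4 = 6.092886 − 0.000008·(-0.001403)/(-0.001634) = 6.092879;  |Δ| = 0.000007
|t_4 − t_3| = 0.000007 < 0.0001

n = 4, t_n = 6.0929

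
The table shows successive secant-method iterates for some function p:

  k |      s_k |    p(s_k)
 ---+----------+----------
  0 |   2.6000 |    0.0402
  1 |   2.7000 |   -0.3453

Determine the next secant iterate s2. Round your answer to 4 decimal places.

s2 = 2.7000 − (-0.3453)·(2.7000 − 2.6000) / (-0.3453 − 0.0402)
   = 2.7000 − (-0.034530)/(-0.385500) = 2.610428

2.6104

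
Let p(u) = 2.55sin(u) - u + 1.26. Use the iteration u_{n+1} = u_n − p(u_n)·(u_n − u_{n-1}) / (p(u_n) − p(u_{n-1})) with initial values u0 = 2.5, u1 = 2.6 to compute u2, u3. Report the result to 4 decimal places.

p(2.5) = 0.286104, p(2.6) = -0.025472
u2 = 2.600000 − (-0.025472)·(2.600000 − 2.500000) / (-0.025472 − 0.286104) = 2.600000 − (-0.002547)/(-0.311575) = 2.591825
p(2.591825) = 0.000523
u3 = 2.591825 − 0.000523·(2.591825 − 2.600000) / (0.000523 − (-0.025472)) = 2.591825 − (-0.000004)/(0.025994) = 2.591989

2.5918, 2.5920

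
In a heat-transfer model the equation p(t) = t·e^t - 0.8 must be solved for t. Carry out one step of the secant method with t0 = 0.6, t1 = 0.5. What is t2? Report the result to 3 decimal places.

0.491

p(0.6) = 0.29327, p(0.5) = 0.02436
t2 = 0.50000 − 0.02436·(0.50000 − 0.60000) / (0.02436 − 0.29327) = 0.50000 − (-0.00244)/(-0.26891) = 0.49094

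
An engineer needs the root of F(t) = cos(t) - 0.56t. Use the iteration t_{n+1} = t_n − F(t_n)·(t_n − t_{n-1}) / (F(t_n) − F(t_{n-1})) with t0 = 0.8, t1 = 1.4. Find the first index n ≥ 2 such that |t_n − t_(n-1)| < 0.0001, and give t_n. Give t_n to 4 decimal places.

F(0.8) = 0.248707, F(1.4) = -0.614033
t2 = 1.400000 − (-0.614033)·(0.600000)/(-0.862740) = 0.972965;  |Δ| = 0.427035
F(0.972965) = 0.017990
t3 = 0.972965 − 0.017990·(-0.427035)/(0.632023) = 0.985121;  |Δ| = 0.012155
F(0.985121) = 0.001095
t4 = 0.985121 − 0.001095·(0.012155)/(-0.016896) = 0.985908;  |Δ| = 0.000788
F(0.985908) = -0.000003
t5 = 0.985908 − (-0.000003)·(0.000788)/(-0.001098) = 0.985906;  |Δ| = 0.000002
|t5 − t4| = 0.000002 < 0.0001

n = 5, t_n = 0.9859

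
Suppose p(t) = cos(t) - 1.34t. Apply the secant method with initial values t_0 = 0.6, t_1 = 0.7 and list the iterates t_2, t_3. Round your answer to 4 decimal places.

p(0.6) = 0.021336, p(0.7) = -0.173158
t_2 = 0.700000 − (-0.173158)·(0.700000 − 0.600000) / (-0.173158 − 0.021336) = 0.700000 − (-0.017316)/(-0.194493) = 0.610970
p(0.610970) = 0.000392
t_3 = 0.610970 − 0.000392·(0.610970 − 0.700000) / (0.000392 − (-0.173158)) = 0.610970 − (-0.000035)/(0.173550) = 0.611171

0.6110, 0.6112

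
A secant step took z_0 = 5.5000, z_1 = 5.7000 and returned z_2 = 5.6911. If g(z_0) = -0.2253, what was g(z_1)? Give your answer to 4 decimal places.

0.0105

The secant line through (5.5000, -0.2253) and (5.7000, g(z_1)) crosses zero at z_2 = 5.6911.
So (5.5000, -0.2253), (5.7000, g(z_1)), (5.6911, 0) are collinear:
g(z_1) = -0.2253 · (5.7000 − 5.6911) / (5.5000 − 5.6911) = -0.2253 · (0.008900)/(-0.191100) = 0.010493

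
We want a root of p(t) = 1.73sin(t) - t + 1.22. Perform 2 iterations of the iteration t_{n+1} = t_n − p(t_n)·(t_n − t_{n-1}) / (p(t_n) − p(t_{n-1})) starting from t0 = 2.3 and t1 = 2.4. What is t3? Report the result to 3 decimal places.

2.395

p(2.3) = 0.21007, p(2.4) = -0.01145
t2 = 2.40000 − (-0.01145)·(2.40000 − 2.30000) / (-0.01145 − 0.21007) = 2.40000 − (-0.00114)/(-0.22152) = 2.39483
p(2.39483) = 0.00030
t3 = 2.39483 − 0.00030·(2.39483 − 2.40000) / (0.00030 − (-0.01145)) = 2.39483 − (0.00000)/(0.01175) = 2.39496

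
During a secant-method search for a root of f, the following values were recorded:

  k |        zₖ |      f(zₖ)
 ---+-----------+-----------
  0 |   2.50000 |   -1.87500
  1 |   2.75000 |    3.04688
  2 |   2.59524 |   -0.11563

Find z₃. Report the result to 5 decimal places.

2.60090

z₃ = 2.59524 − (-0.11563)·(2.59524 − 2.75000) / (-0.11563 − 3.04688)
   = 2.59524 − (0.0178949)/(-3.1625100) = 2.6008984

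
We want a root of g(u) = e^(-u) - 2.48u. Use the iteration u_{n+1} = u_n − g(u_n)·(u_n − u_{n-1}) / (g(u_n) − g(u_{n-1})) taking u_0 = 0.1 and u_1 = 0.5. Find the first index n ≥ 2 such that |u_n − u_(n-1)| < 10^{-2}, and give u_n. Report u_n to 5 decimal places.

g(0.1) = 0.6568374, g(0.5) = -0.6334693
u_2 = 0.5000000 − (-0.6334693)·(0.4000000)/(-1.2903068) = 0.3036221;  |Δ| = 0.1963779
g(0.3036221) = -0.0148430
u_3 = 0.3036221 − (-0.0148430)·(-0.1963779)/(0.6186263) = 0.2989103;  |Δ| = 0.0047118
|u_3 − u_2| = 0.0047118 < 10^{-2}

n = 3, u_n = 0.29891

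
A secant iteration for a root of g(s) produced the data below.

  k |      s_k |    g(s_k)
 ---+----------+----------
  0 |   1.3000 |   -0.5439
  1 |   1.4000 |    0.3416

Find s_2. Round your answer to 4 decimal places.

s_2 = 1.4000 − 0.3416·(1.4000 − 1.3000) / (0.3416 − (-0.5439))
   = 1.4000 − (0.034160)/(0.885500) = 1.361423

1.3614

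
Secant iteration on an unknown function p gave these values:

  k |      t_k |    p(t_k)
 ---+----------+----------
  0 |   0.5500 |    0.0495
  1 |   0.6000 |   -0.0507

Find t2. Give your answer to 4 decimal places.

0.5747

t2 = 0.6000 − (-0.0507)·(0.6000 − 0.5500) / (-0.0507 − 0.0495)
   = 0.6000 − (-0.002535)/(-0.100200) = 0.574701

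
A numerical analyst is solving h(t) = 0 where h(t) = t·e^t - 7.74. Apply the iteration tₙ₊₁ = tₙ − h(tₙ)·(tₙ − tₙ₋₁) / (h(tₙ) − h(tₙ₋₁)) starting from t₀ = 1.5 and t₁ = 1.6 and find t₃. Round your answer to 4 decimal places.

1.5855

h(1.5) = -1.017466, h(1.6) = 0.184852
t₂ = 1.600000 − 0.184852·(1.600000 − 1.500000) / (0.184852 − (-1.017466)) = 1.600000 − (0.018485)/(1.202318) = 1.584625
h(1.584625) = -0.011047
t₃ = 1.584625 − (-0.011047)·(1.584625 − 1.600000) / (-0.011047 − 0.184852) = 1.584625 − (0.000170)/(-0.195899) = 1.585492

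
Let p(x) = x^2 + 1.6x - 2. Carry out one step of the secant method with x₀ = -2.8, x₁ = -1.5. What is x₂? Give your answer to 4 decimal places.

p(-2.8) = 1.360000, p(-1.5) = -2.150000
x₂ = -1.500000 − (-2.150000)·(-1.500000 − (-2.800000)) / (-2.150000 − 1.360000) = -1.500000 − (-2.795000)/(-3.510000) = -2.296296

-2.2963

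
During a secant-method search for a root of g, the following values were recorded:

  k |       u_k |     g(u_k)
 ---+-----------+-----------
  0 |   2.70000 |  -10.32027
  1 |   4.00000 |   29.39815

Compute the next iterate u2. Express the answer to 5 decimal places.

3.03779

u2 = 4.00000 − 29.39815·(4.00000 − 2.70000) / (29.39815 − (-10.32027))
   = 4.00000 − (38.2175950)/(39.7184200) = 3.0377866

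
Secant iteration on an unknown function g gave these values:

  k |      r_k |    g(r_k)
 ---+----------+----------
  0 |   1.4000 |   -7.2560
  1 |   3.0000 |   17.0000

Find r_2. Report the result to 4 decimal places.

r_2 = 3.0000 − 17.0000·(3.0000 − 1.4000) / (17.0000 − (-7.2560))
   = 3.0000 − (27.200000)/(24.256000) = 1.878628

1.8786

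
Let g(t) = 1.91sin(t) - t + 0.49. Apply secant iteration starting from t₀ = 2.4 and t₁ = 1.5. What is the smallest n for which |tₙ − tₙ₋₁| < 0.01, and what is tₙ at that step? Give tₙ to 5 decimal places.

g(2.4) = -0.6198653, g(1.5) = 0.8952154
t₂ = 1.5000000 − 0.8952154·(-0.9000000)/(1.5150807) = 2.0317828;  |Δ| = 0.5317828
g(2.0317828) = 0.1688402
t₃ = 2.0317828 − 0.1688402·(0.5317828)/(-0.7263753) = 2.1553915;  |Δ| = 0.1236087
g(2.1553915) = -0.0725746
t₄ = 2.1553915 − (-0.0725746)·(0.1236087)/(-0.2414147) = 2.1182320;  |Δ| = 0.0371595
g(2.1182320) = 0.0026445
t₅ = 2.1182320 − 0.0026445·(-0.0371595)/(0.0752191) = 2.1195384;  |Δ| = 0.0013064
|t₅ − t₄| = 0.0013064 < 0.01

n = 5, tₙ = 2.11954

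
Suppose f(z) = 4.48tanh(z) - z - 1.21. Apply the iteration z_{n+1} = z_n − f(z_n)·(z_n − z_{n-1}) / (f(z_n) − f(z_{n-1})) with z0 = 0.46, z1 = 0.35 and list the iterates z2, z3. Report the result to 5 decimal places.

f(0.46) = 0.2567773, f(0.35) = -0.0530376
z2 = 0.3500000 − (-0.0530376)·(0.3500000 − 0.4600000) / (-0.0530376 − 0.2567773) = 0.3500000 − (0.0058341)/(-0.3098148) = 0.3688310
f(0.3688310) = 0.0024692
z3 = 0.3688310 − 0.0024692·(0.3688310 − 0.3500000) / (0.0024692 − (-0.0530376)) = 0.3688310 − (0.0000465)/(0.0555068) = 0.3679933

0.36883, 0.36799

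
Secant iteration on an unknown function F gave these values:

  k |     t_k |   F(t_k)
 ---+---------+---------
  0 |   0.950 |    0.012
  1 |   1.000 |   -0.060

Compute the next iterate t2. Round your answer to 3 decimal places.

t2 = 1.000 − (-0.060)·(1.000 − 0.950) / (-0.060 − 0.012)
   = 1.000 − (-0.00300)/(-0.07200) = 0.95833

0.958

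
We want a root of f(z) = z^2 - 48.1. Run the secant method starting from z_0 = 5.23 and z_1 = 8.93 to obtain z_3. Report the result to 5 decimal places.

6.90475

f(5.23) = -20.7471000, f(8.93) = 31.6449000
z_2 = 8.9300000 − 31.6449000·(8.9300000 − 5.2300000) / (31.6449000 − (-20.7471000)) = 8.9300000 − (117.0861300)/(52.3920000) = 6.6951907
f(6.6951907) = -3.2744218
z_3 = 6.6951907 − (-3.2744218)·(6.6951907 − 8.9300000) / (-3.2744218 − 31.6449000) = 6.6951907 − (7.3177083)/(-34.9193218) = 6.9047511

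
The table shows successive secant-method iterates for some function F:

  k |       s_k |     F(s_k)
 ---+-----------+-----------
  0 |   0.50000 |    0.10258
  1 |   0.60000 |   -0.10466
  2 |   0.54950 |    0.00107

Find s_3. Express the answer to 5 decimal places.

s_3 = 0.54950 − 0.00107·(0.54950 − 0.60000) / (0.00107 − (-0.10466))
   = 0.54950 − (-0.0000540)/(0.1057300) = 0.5500111

0.55001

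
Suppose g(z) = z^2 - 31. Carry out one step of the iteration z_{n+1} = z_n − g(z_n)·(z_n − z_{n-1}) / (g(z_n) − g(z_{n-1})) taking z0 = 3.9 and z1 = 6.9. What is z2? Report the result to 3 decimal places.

g(3.9) = -15.79000, g(6.9) = 16.61000
z2 = 6.90000 − 16.61000·(6.90000 − 3.90000) / (16.61000 − (-15.79000)) = 6.90000 − (49.83000)/(32.40000) = 5.36204

5.362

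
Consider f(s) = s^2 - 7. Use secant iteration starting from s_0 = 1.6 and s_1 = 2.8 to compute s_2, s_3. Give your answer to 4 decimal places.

f(1.6) = -4.440000, f(2.8) = 0.840000
s_2 = 2.800000 − 0.840000·(2.800000 − 1.600000) / (0.840000 − (-4.440000)) = 2.800000 − (1.008000)/(5.280000) = 2.609091
f(2.609091) = -0.192645
s_3 = 2.609091 − (-0.192645)·(2.609091 − 2.800000) / (-0.192645 − 0.840000) = 2.609091 − (0.036778)/(-1.032645) = 2.644706

2.6091, 2.6447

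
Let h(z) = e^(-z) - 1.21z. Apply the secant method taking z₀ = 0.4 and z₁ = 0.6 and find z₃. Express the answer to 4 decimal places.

0.5008

h(0.4) = 0.186320, h(0.6) = -0.177188
z₂ = 0.600000 − (-0.177188)·(0.600000 − 0.400000) / (-0.177188 − 0.186320) = 0.600000 − (-0.035438)/(-0.363508) = 0.502512
h(0.502512) = -0.003031
z₃ = 0.502512 − (-0.003031)·(0.502512 − 0.600000) / (-0.003031 − (-0.177188)) = 0.502512 − (0.000295)/(0.174158) = 0.500816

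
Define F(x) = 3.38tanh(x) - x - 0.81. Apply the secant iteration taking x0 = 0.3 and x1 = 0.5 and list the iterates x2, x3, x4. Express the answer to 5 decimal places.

0.36645, 0.36120, 0.36161

F(0.3) = -0.1253634, F(0.5) = 0.2519560
x2 = 0.5000000 − 0.2519560·(0.5000000 − 0.3000000) / (0.2519560 − (-0.1253634)) = 0.5000000 − (0.0503912)/(0.3773194) = 0.3664495
F(0.3664495) = 0.0095324
x3 = 0.3664495 − 0.0095324·(0.3664495 − 0.5000000) / (0.0095324 − 0.2519560) = 0.3664495 − (-0.0012731)/(-0.2424236) = 0.3611981
F(0.3611981) = -0.0008092
x4 = 0.3611981 − (-0.0008092)·(0.3611981 − 0.3664495) / (-0.0008092 − 0.0095324) = 0.3611981 − (0.0000042)/(-0.0103415) = 0.3616090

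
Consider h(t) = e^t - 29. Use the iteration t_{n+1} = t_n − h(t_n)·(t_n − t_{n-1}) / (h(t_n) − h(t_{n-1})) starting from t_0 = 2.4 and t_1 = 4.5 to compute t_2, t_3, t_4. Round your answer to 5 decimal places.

h(2.4) = -17.9768236, h(4.5) = 61.0171313
t_2 = 4.5000000 − 61.0171313·(4.5000000 − 2.4000000) / (61.0171313 − (-17.9768236)) = 4.5000000 − (128.1359757)/(78.9939549) = 2.8779015
h(2.8779015) = -11.2230709
t_3 = 2.8779015 − (-11.2230709)·(2.8779015 − 4.5000000) / (-11.2230709 − 61.0171313) = 2.8779015 − (18.2049264)/(-72.2402022) = 3.1299070
h(3.1299070) = -6.1281482
t_4 = 3.1299070 − (-6.1281482)·(3.1299070 − 2.8779015) / (-6.1281482 − (-11.2230709)) = 3.1299070 − (-1.5443269)/(5.0949227) = 3.4330179

2.87790, 3.12991, 3.43302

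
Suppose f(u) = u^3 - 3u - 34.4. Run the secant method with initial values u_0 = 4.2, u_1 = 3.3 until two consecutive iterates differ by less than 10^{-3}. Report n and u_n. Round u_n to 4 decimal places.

f(4.2) = 27.088000, f(3.3) = -8.363000
u_2 = 3.300000 − (-8.363000)·(-0.900000)/(-35.451000) = 3.512313;  |Δ| = 0.212313
f(3.512313) = -1.607850
u_3 = 3.512313 − (-1.607850)·(0.212313)/(6.755150) = 3.562847;  |Δ| = 0.050534
f(3.562847) = 0.137811
u_4 = 3.562847 − 0.137811·(0.050534)/(1.745662) = 3.558858;  |Δ| = 0.003989
f(3.558858) = -0.001975
u_5 = 3.558858 − (-0.001975)·(-0.003989)/(-0.139786) = 3.558914;  |Δ| = 0.000056
|u_5 − u_4| = 0.000056 < 10^{-3}

n = 5, u_n = 3.5589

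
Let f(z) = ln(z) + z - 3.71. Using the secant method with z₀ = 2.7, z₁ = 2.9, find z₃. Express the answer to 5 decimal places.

f(2.7) = -0.0167482, f(2.9) = 0.2547107
z₂ = 2.9000000 − 0.2547107·(2.9000000 − 2.7000000) / (0.2547107 − (-0.0167482)) = 2.9000000 − (0.0509421)/(0.2714590) = 2.7123394
f(2.7123394) = 0.0001509
z₃ = 2.7123394 − 0.0001509·(2.7123394 − 2.9000000) / (0.0001509 − 0.2547107) = 2.7123394 − (-0.0000283)/(-0.2545598) = 2.7122281

2.71223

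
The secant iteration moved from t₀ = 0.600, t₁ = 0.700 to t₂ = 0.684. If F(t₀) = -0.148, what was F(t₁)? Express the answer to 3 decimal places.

0.028

The secant line through (0.600, -0.148) and (0.700, F(t₁)) crosses zero at t₂ = 0.684.
So (0.600, -0.148), (0.700, F(t₁)), (0.684, 0) are collinear:
F(t₁) = -0.148 · (0.700 − 0.684) / (0.600 − 0.684) = -0.148 · (0.01600)/(-0.08400) = 0.02819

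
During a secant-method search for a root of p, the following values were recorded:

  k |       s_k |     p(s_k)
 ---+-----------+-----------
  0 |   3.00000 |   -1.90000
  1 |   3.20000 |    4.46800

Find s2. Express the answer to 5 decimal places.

3.05967

s2 = 3.20000 − 4.46800·(3.20000 − 3.00000) / (4.46800 − (-1.90000))
   = 3.20000 − (0.8936000)/(6.3680000) = 3.0596734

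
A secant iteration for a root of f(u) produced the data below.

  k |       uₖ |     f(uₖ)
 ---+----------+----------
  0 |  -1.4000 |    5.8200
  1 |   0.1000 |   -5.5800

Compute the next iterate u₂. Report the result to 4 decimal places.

-0.6342

u₂ = 0.1000 − (-5.5800)·(0.1000 − (-1.4000)) / (-5.5800 − 5.8200)
   = 0.1000 − (-8.370000)/(-11.400000) = -0.634211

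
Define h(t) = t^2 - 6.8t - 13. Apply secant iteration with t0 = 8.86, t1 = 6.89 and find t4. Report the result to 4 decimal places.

8.3557

h(8.86) = 5.251600, h(6.89) = -12.379900
t2 = 6.890000 − (-12.379900)·(6.890000 − 8.860000) / (-12.379900 − 5.251600) = 6.890000 − (24.388403)/(-17.631500) = 8.273229
h(8.273229) = -0.811639
t3 = 8.273229 − (-0.811639)·(8.273229 − 6.890000) / (-0.811639 − (-12.379900)) = 8.273229 − (-1.122682)/(11.568261) = 8.370278
h(8.370278) = 0.143659
t4 = 8.370278 − 0.143659·(8.370278 − 8.273229) / (0.143659 − (-0.811639)) = 8.370278 − (0.013942)/(0.955297) = 8.355683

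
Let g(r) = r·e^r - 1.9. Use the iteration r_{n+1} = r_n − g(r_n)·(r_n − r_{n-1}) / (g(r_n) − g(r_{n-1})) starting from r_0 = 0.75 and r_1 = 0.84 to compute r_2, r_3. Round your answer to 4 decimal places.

0.8285, 0.8292

g(0.75) = -0.312250, g(0.84) = 0.045748
r_2 = 0.840000 − 0.045748·(0.840000 − 0.750000) / (0.045748 − (-0.312250)) = 0.840000 − (0.004117)/(0.357998) = 0.828499
g(0.828499) = -0.002838
r_3 = 0.828499 − (-0.002838)·(0.828499 − 0.840000) / (-0.002838 − 0.045748) = 0.828499 − (0.000033)/(-0.048586) = 0.829171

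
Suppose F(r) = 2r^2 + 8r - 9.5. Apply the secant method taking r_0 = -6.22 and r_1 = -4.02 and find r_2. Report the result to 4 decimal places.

-4.7683

F(-6.22) = 18.116800, F(-4.02) = -9.339200
r_2 = -4.020000 − (-9.339200)·(-4.020000 − (-6.220000)) / (-9.339200 − 18.116800) = -4.020000 − (-20.546240)/(-27.456000) = -4.768333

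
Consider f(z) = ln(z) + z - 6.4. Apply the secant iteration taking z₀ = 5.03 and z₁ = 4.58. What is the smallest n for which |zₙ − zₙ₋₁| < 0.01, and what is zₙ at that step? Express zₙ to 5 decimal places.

f(5.03) = 0.2454200, f(4.58) = -0.2983010
z₂ = 4.5800000 − (-0.2983010)·(-0.4500000)/(-0.5437210) = 4.8268830;  |Δ| = 0.2468830
f(4.8268830) = 0.0010839
z₃ = 4.8268830 − 0.0010839·(0.2468830)/(0.2993849) = 4.8259892;  |Δ| = 0.0008938
|z₃ − z₂| = 0.0008938 < 0.01

n = 3, zₙ = 4.82599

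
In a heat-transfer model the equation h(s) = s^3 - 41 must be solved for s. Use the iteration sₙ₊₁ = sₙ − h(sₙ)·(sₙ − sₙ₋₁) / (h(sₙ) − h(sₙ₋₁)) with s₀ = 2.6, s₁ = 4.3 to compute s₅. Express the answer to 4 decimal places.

h(2.6) = -23.424000, h(4.3) = 38.507000
s₂ = 4.300000 − 38.507000·(4.300000 − 2.600000) / (38.507000 − (-23.424000)) = 4.300000 − (65.461900)/(61.931000) = 3.242987
h(3.242987) = -6.893634
s₃ = 3.242987 − (-6.893634)·(3.242987 − 4.300000) / (-6.893634 − 38.507000) = 3.242987 − (7.286664)/(-45.400634) = 3.403484
h(3.403484) = -1.575068
s₄ = 3.403484 − (-1.575068)·(3.403484 − 3.242987) / (-1.575068 − (-6.893634)) = 3.403484 − (-0.252794)/(5.318567) = 3.451014
h(3.451014) = 0.099840
s₅ = 3.451014 − 0.099840·(3.451014 − 3.403484) / (0.099840 − (-1.575068)) = 3.451014 − (0.004745)/(1.674908) = 3.448181

3.4482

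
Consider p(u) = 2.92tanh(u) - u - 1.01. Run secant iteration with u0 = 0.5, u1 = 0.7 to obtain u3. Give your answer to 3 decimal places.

p(0.5) = -0.16062, p(0.7) = 0.05475
u2 = 0.70000 − 0.05475·(0.70000 − 0.50000) / (0.05475 − (-0.16062)) = 0.70000 − (0.01095)/(0.21537) = 0.64915
p(0.64915) = 0.00846
u3 = 0.64915 − 0.00846·(0.64915 − 0.70000) / (0.00846 − 0.05475) = 0.64915 − (-0.00043)/(-0.04630) = 0.63986

0.640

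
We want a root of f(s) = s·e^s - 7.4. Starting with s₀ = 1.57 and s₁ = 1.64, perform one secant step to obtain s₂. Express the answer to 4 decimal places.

f(1.57) = 0.146438, f(1.64) = 1.054478
s₂ = 1.640000 − 1.054478·(1.640000 − 1.570000) / (1.054478 − 0.146438) = 1.640000 − (0.073813)/(0.908040) = 1.558711

1.5587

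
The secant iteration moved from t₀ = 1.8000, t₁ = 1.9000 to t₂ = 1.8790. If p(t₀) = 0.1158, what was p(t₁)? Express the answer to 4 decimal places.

The secant line through (1.8000, 0.1158) and (1.9000, p(t₁)) crosses zero at t₂ = 1.8790.
So (1.8000, 0.1158), (1.9000, p(t₁)), (1.8790, 0) are collinear:
p(t₁) = 0.1158 · (1.9000 − 1.8790) / (1.8000 − 1.8790) = 0.1158 · (0.021000)/(-0.079000) = -0.030782

-0.0308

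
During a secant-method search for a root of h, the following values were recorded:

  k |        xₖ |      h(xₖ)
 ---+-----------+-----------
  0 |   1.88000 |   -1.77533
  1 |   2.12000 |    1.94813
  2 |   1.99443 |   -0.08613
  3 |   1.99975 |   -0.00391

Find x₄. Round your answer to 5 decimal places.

x₄ = 1.99975 − (-0.00391)·(1.99975 − 1.99443) / (-0.00391 − (-0.08613))
   = 1.99975 − (-0.0000208)/(0.0822200) = 2.0000030

2.00000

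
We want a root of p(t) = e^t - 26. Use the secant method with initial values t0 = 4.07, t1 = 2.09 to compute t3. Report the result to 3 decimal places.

3.618

p(4.07) = 32.55696, p(2.09) = -17.91508
t2 = 2.09000 − (-17.91508)·(2.09000 − 4.07000) / (-17.91508 − 32.55696) = 2.09000 − (35.47187)/(-50.47205) = 2.79280
p(2.79280) = -9.67329
t3 = 2.79280 − (-9.67329)·(2.79280 − 2.09000) / (-9.67329 − (-17.91508)) = 2.79280 − (-6.79841)/(8.24179) = 3.61767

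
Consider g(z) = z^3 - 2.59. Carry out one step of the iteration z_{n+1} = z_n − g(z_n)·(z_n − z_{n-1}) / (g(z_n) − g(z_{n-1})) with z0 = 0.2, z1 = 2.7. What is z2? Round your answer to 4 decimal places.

0.5281

g(0.2) = -2.582000, g(2.7) = 17.093000
z2 = 2.700000 − 17.093000·(2.700000 − 0.200000) / (17.093000 − (-2.582000)) = 2.700000 − (42.732500)/(19.675000) = 0.528081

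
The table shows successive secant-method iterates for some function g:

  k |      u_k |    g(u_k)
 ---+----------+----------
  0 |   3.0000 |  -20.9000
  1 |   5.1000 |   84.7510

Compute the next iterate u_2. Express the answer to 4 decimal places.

3.4154

u_2 = 5.1000 − 84.7510·(5.1000 − 3.0000) / (84.7510 − (-20.9000))
   = 5.1000 − (177.977100)/(105.651000) = 3.415424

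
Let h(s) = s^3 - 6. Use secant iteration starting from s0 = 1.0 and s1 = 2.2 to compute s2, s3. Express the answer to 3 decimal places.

1.622, 1.779

h(1.0) = -5.00000, h(2.2) = 4.64800
s2 = 2.20000 − 4.64800·(2.20000 − 1.00000) / (4.64800 − (-5.00000)) = 2.20000 − (5.57760)/(9.64800) = 1.62189
h(1.62189) = -1.73357
s3 = 1.62189 − (-1.73357)·(1.62189 − 2.20000) / (-1.73357 − 4.64800) = 1.62189 − (1.00219)/(-6.38157) = 1.77894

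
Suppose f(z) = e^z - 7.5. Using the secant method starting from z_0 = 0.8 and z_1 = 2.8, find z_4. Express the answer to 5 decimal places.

2.05995

f(0.8) = -5.2744591, f(2.8) = 8.9446468
z_2 = 2.8000000 − 8.9446468·(2.8000000 − 0.8000000) / (8.9446468 − (-5.2744591)) = 2.8000000 − (17.8892935)/(14.2191058) = 1.5418834
f(1.5418834) = -2.8266163
z_3 = 1.5418834 − (-2.8266163)·(1.5418834 − 2.8000000) / (-2.8266163 − 8.9446468) = 1.5418834 − (3.5562130)/(-11.7712631) = 1.8439931
f(1.8439931) = -1.1782688
z_4 = 1.8439931 − (-1.1782688)·(1.8439931 − 1.5418834) / (-1.1782688 − (-2.8266163)) = 1.8439931 − (-0.3559665)/(1.6483475) = 2.0599466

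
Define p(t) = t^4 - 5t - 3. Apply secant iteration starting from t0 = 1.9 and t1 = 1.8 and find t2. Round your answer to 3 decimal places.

1.874

p(1.9) = 0.53210, p(1.8) = -1.50240
t2 = 1.80000 − (-1.50240)·(1.80000 − 1.90000) / (-1.50240 − 0.53210) = 1.80000 − (0.15024)/(-2.03450) = 1.87385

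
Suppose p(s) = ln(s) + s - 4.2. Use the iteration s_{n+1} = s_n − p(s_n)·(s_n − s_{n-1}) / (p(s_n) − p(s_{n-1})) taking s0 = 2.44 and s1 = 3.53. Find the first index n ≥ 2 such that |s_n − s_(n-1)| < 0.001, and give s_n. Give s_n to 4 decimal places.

n = 4, s_n = 3.0763

p(2.44) = -0.868002, p(3.53) = 0.591298
s2 = 3.530000 − 0.591298·(1.090000)/(1.459300) = 3.088340;  |Δ| = 0.441660
p(3.088340) = 0.015973
s3 = 3.088340 − 0.015973·(-0.441660)/(-0.575324) = 3.076077;  |Δ| = 0.012262
p(3.076077) = -0.000267
s4 = 3.076077 − (-0.000267)·(-0.012262)/(-0.016241) = 3.076279;  |Δ| = 0.000202
|s4 − s3| = 0.000202 < 0.001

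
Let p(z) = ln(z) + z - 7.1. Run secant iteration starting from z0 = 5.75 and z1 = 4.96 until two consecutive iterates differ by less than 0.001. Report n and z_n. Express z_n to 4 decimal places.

n = 4, z_n = 5.4115

p(5.75) = 0.399200, p(4.96) = -0.538594
z2 = 4.960000 − (-0.538594)·(-0.790000)/(-0.937794) = 5.413713;  |Δ| = 0.453713
p(5.413713) = 0.002648
z3 = 5.413713 − 0.002648·(0.453713)/(0.541243) = 5.411493;  |Δ| = 0.002220
p(5.411493) = 0.000018
z4 = 5.411493 − 0.000018·(-0.002220)/(-0.002630) = 5.411478;  |Δ| = 0.000015
|z4 − z3| = 0.000015 < 0.001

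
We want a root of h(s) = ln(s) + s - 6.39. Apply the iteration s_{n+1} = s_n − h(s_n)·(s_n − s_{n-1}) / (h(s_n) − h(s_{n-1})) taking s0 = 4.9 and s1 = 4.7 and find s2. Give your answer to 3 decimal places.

h(4.9) = 0.09924, h(4.7) = -0.14244
s2 = 4.70000 − (-0.14244)·(4.70000 − 4.90000) / (-0.14244 − 0.09924) = 4.70000 − (0.02849)/(-0.24167) = 4.81788

4.818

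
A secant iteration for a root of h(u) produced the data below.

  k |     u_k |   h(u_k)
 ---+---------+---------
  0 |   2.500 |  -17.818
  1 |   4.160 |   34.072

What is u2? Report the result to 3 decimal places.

u2 = 4.160 − 34.072·(4.160 − 2.500) / (34.072 − (-17.818))
   = 4.160 − (56.55952)/(51.89000) = 3.07001

3.070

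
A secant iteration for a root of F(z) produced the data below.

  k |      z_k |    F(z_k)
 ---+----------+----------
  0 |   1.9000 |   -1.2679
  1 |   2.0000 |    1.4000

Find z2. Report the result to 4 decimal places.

1.9475

z2 = 2.0000 − 1.4000·(2.0000 − 1.9000) / (1.4000 − (-1.2679))
   = 2.0000 − (0.140000)/(2.667900) = 1.947524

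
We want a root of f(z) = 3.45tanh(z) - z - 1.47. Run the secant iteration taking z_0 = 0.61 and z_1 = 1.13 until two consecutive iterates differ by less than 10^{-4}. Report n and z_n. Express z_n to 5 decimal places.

n = 7, z_n = 0.77813

f(0.61) = -0.2027615, f(1.13) = 0.1980165
z_2 = 1.1300000 − 0.1980165·(0.5200000)/(0.4007780) = 0.8730783;  |Δ| = 0.2569217
f(0.8730783) = 0.0820466
z_3 = 0.8730783 − 0.0820466·(-0.2569217)/(-0.1159698) = 0.6913107;  |Δ| = 0.1817676
f(0.6913107) = -0.0953701
z_4 = 0.6913107 − (-0.0953701)·(-0.1817676)/(-0.1774168) = 0.7890196;  |Δ| = 0.0977089
f(0.7890196) = 0.0105742
z_5 = 0.7890196 − 0.0105742·(0.0977089)/(0.1059444) = 0.7792673;  |Δ| = 0.0097523
f(0.7792673) = 0.0011193
z_6 = 0.7792673 − 0.0011193·(-0.0097523)/(-0.0094550) = 0.7781129;  |Δ| = 0.0011545
f(0.7781129) = -0.0000163
z_7 = 0.7781129 − (-0.0000163)·(-0.0011545)/(-0.0011355) = 0.7781294;  |Δ| = 0.0000165
|z_7 − z_6| = 0.0000165 < 10^{-4}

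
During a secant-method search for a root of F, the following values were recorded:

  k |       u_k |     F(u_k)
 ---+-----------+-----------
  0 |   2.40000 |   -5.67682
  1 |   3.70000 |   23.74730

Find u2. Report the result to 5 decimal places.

u2 = 3.70000 − 23.74730·(3.70000 − 2.40000) / (23.74730 − (-5.67682))
   = 3.70000 − (30.8714900)/(29.4241200) = 2.6508101

2.65081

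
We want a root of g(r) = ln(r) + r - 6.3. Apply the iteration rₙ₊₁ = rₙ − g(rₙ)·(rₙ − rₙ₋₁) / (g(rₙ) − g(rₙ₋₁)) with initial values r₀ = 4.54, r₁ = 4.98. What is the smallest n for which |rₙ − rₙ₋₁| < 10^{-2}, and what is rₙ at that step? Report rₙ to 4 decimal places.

n = 3, rₙ = 4.7433

g(4.54) = -0.247073, g(4.98) = 0.285430
r₂ = 4.980000 − 0.285430·(0.440000)/(0.532503) = 4.744153;  |Δ| = 0.235847
g(4.744153) = 0.001066
r₃ = 4.744153 − 0.001066·(-0.235847)/(-0.284364) = 4.743269;  |Δ| = 0.000884
|r₃ − r₂| = 0.000884 < 10^{-2}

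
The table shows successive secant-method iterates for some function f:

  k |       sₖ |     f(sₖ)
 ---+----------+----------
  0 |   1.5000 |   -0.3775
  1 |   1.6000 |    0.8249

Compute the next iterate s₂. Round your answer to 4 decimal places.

1.5314

s₂ = 1.6000 − 0.8249·(1.6000 − 1.5000) / (0.8249 − (-0.3775))
   = 1.6000 − (0.082490)/(1.202400) = 1.531396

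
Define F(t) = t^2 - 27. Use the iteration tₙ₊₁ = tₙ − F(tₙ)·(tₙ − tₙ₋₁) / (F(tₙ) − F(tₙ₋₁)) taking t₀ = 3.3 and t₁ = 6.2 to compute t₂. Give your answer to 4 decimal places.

4.9958

F(3.3) = -16.110000, F(6.2) = 11.440000
t₂ = 6.200000 − 11.440000·(6.200000 − 3.300000) / (11.440000 − (-16.110000)) = 6.200000 − (33.176000)/(27.550000) = 4.995789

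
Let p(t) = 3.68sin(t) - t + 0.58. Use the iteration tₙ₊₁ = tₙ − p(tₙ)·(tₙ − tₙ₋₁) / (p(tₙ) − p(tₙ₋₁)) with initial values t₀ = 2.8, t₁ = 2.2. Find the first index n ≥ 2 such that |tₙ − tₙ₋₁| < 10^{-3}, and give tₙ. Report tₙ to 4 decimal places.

n = 5, tₙ = 2.5702

p(2.8) = -0.987244, p(2.2) = 1.355267
t₂ = 2.200000 − 1.355267·(-0.600000)/(2.342510) = 2.547132;  |Δ| = 0.347132
p(2.547132) = 0.093897
t₃ = 2.547132 − 0.093897·(0.347132)/(-1.261370) = 2.572972;  |Δ| = 0.025841
p(2.572972) = -0.011403
t₄ = 2.572972 − (-0.011403)·(0.025841)/(-0.105300) = 2.570174;  |Δ| = 0.002798
p(2.570174) = 0.000065
t₅ = 2.570174 − 0.000065·(-0.002798)/(0.011468) = 2.570190;  |Δ| = 0.000016
|t₅ − t₄| = 0.000016 < 10^{-3}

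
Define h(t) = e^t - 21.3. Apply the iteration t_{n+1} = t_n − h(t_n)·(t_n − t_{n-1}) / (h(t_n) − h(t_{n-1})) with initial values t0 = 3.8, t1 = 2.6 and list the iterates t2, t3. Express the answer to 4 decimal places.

h(3.8) = 23.401184, h(2.6) = -7.836262
t2 = 2.600000 − (-7.836262)·(2.600000 − 3.800000) / (-7.836262 − 23.401184) = 2.600000 − (9.403514)/(-31.237446) = 2.901033
h(2.901033) = -3.107064
t3 = 2.901033 − (-3.107064)·(2.901033 − 2.600000) / (-3.107064 − (-7.836262)) = 2.901033 − (-0.935330)/(4.729198) = 3.098811

2.9010, 3.0988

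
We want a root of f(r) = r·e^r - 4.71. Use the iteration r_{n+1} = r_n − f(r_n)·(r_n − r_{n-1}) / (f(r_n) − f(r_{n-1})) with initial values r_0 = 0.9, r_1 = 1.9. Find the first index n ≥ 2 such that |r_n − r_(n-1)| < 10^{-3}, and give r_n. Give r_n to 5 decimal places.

f(0.9) = -2.4963572, f(1.9) = 7.9931994
r_2 = 1.9000000 − 7.9931994·(1.0000000)/(10.4895566) = 1.1379850;  |Δ| = 0.7620150
f(1.1379850) = -1.1589470
r_3 = 1.1379850 − (-1.1589470)·(-0.7620150)/(-9.1521465) = 1.2344799;  |Δ| = 0.0964949
f(1.2344799) = -0.4675982
r_4 = 1.2344799 − (-0.4675982)·(0.0964949)/(0.6913489) = 1.2997448;  |Δ| = 0.0652649
f(1.2997448) = 0.0579320
r_5 = 1.2997448 − 0.0579320·(0.0652649)/(0.5255302) = 1.2925503;  |Δ| = 0.0071945
f(1.2925503) = -0.0024506
r_6 = 1.2925503 − (-0.0024506)·(-0.0071945)/(-0.0603826) = 1.2928422;  |Δ| = 0.0002920
|r_6 − r_5| = 0.0002920 < 10^{-3}

n = 6, r_n = 1.29284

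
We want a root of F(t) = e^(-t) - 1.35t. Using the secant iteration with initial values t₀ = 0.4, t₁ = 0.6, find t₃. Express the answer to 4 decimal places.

0.4652

F(0.4) = 0.130320, F(0.6) = -0.261188
t₂ = 0.600000 − (-0.261188)·(0.600000 − 0.400000) / (-0.261188 − 0.130320) = 0.600000 − (-0.052238)/(-0.391508) = 0.466573
F(0.466573) = -0.002726
t₃ = 0.466573 − (-0.002726)·(0.466573 − 0.600000) / (-0.002726 − (-0.261188)) = 0.466573 − (0.000364)/(0.258462) = 0.465166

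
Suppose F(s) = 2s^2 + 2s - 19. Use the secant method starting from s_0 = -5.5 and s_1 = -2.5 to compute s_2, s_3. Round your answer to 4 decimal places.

F(-5.5) = 30.500000, F(-2.5) = -11.500000
s_2 = -2.500000 − (-11.500000)·(-2.500000 − (-5.500000)) / (-11.500000 − 30.500000) = -2.500000 − (-34.500000)/(-42.000000) = -3.321429
F(-3.321429) = -3.579082
s_3 = -3.321429 − (-3.579082)·(-3.321429 − (-2.500000)) / (-3.579082 − (-11.500000)) = -3.321429 − (2.939960)/(7.920918) = -3.692593

-3.3214, -3.6926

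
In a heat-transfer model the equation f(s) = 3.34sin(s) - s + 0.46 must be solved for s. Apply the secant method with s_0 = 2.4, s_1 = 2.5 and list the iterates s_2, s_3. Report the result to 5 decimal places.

f(2.4) = 0.3160470, f(2.5) = -0.0411030
s_2 = 2.5000000 − (-0.0411030)·(2.5000000 − 2.4000000) / (-0.0411030 − 0.3160470) = 2.5000000 − (-0.0041103)/(-0.3571501) = 2.4884914
f(2.4884914) = 0.0010675
s_3 = 2.4884914 − 0.0010675·(2.4884914 − 2.5000000) / (0.0010675 − (-0.0411030)) = 2.4884914 − (-0.0000123)/(0.0421706) = 2.4887827

2.48849, 2.48878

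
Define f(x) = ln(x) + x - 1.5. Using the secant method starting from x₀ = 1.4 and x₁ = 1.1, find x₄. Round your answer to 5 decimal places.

1.26496

f(1.4) = 0.2364722, f(1.1) = -0.3046898
x₂ = 1.1000000 − (-0.3046898)·(1.1000000 − 1.4000000) / (-0.3046898 − 0.2364722) = 1.1000000 − (0.0914069)/(-0.5411621) = 1.2689086
f(1.2689086) = 0.0070658
x₃ = 1.2689086 − 0.0070658·(1.2689086 − 1.1000000) / (0.0070658 − (-0.3046898)) = 1.2689086 − (0.0011935)/(0.3117556) = 1.2650804
f(1.2650804) = 0.0002161
x₄ = 1.2650804 − 0.0002161·(1.2650804 − 1.2689086) / (0.0002161 − 0.0070658) = 1.2650804 − (-0.0000008)/(-0.0068498) = 1.2649596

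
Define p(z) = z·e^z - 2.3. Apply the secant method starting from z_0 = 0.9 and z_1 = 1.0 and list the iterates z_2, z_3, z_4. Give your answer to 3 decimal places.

p(0.9) = -0.08636, p(1.0) = 0.41828
z_2 = 1.00000 − 0.41828·(1.00000 − 0.90000) / (0.41828 − (-0.08636)) = 1.00000 − (0.04183)/(0.50464) = 0.91711
p(0.91711) = -0.00533
z_3 = 0.91711 − (-0.00533)·(0.91711 − 1.00000) / (-0.00533 − 0.41828) = 0.91711 − (0.00044)/(-0.42361) = 0.91816
p(0.91816) = -0.00032
z_4 = 0.91816 − (-0.00032)·(0.91816 − 0.91711) / (-0.00032 − (-0.00533)) = 0.91816 − (0.00000)/(0.00501) = 0.91822

0.917, 0.918, 0.918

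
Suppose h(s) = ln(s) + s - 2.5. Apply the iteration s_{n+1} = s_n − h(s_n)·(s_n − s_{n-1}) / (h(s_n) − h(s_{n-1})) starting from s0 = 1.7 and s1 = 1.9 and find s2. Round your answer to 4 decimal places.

1.8731

h(1.7) = -0.269372, h(1.9) = 0.041854
s2 = 1.900000 − 0.041854·(1.900000 − 1.700000) / (0.041854 − (-0.269372)) = 1.900000 − (0.008371)/(0.311226) = 1.873104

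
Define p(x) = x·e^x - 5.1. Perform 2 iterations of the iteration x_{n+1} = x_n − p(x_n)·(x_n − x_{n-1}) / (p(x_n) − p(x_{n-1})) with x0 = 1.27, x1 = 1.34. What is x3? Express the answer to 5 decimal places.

1.33804

p(1.27) = -0.5777172, p(1.34) = 0.0175183
x2 = 1.3400000 − 0.0175183·(1.3400000 − 1.2700000) / (0.0175183 − (-0.5777172)) = 1.3400000 − (0.0012263)/(0.5952355) = 1.3379398
p(1.3379398) = -0.0008654
x3 = 1.3379398 − (-0.0008654)·(1.3379398 − 1.3400000) / (-0.0008654 − 0.0175183) = 1.3379398 − (0.0000018)/(-0.0183837) = 1.3380368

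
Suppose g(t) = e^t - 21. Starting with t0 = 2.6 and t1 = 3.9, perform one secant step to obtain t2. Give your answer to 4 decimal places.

g(2.6) = -7.536262, g(3.9) = 28.402449
t2 = 3.900000 − 28.402449·(3.900000 − 2.600000) / (28.402449 − (-7.536262)) = 3.900000 − (36.923184)/(35.938711) = 2.872607

2.8726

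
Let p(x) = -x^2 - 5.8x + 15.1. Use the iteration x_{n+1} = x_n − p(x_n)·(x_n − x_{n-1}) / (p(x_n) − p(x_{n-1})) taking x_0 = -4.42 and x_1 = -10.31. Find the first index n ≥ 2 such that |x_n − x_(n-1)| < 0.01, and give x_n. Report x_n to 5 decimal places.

p(-4.42) = 21.1996000, p(-10.31) = -31.3981000
x_2 = -10.3100000 − (-31.3981000)·(-5.8900000)/(-52.5977000) = -6.7939754;  |Δ| = 3.5160246
p(-6.7939754) = 8.3469559
x_3 = -6.7939754 − 8.3469559·(3.5160246)/(39.7450559) = -7.5323843;  |Δ| = 0.7384089
p(-7.5323843) = 2.0510162
x_4 = -7.5323843 − 2.0510162·(-0.7384089)/(-6.2959397) = -7.7729343;  |Δ| = 0.2405500
p(-7.7729343) = -0.2354886
x_5 = -7.7729343 − (-0.2354886)·(-0.2405500)/(-2.2865048) = -7.7481599;  |Δ| = 0.0247744
p(-7.7481599) = 0.0053457
x_6 = -7.7481599 − 0.0053457·(0.0247744)/(0.2408343) = -7.7487098;  |Δ| = 0.0005499
|x_6 − x_5| = 0.0005499 < 0.01

n = 6, x_n = -7.74871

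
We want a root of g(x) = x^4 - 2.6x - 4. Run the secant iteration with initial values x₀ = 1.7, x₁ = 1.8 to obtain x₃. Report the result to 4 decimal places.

1.7039

g(1.7) = -0.067900, g(1.8) = 1.817600
x₂ = 1.800000 − 1.817600·(1.800000 − 1.700000) / (1.817600 − (-0.067900)) = 1.800000 − (0.181760)/(1.885500) = 1.703601
g(1.703601) = -0.006268
x₃ = 1.703601 − (-0.006268)·(1.703601 − 1.800000) / (-0.006268 − 1.817600) = 1.703601 − (0.000604)/(-1.823868) = 1.703932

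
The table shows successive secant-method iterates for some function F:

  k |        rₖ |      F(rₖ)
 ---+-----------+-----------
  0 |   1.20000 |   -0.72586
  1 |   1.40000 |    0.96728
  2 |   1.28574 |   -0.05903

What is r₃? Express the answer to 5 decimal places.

r₃ = 1.28574 − (-0.05903)·(1.28574 − 1.40000) / (-0.05903 − 0.96728)
   = 1.28574 − (0.0067448)/(-1.0263100) = 1.2923119

1.29231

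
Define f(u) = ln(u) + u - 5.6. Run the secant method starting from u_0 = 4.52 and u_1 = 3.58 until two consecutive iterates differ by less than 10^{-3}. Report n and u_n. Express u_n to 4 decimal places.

n = 4, u_n = 4.1717

f(4.52) = 0.428512, f(3.58) = -0.744637
u_2 = 3.580000 − (-0.744637)·(-0.940000)/(-1.173149) = 4.176650;  |Δ| = 0.596650
f(4.176650) = 0.006159
u_3 = 4.176650 − 0.006159·(0.596650)/(0.750796) = 4.171755;  |Δ| = 0.004894
f(4.171755) = 0.000092
u_4 = 4.171755 − 0.000092·(-0.004894)/(-0.006067) = 4.171681;  |Δ| = 0.000074
|u_4 − u_3| = 0.000074 < 10^{-3}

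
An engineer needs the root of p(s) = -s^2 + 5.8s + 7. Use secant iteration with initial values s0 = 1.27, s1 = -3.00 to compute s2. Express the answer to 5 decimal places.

-0.42364

p(1.27) = 12.7531000, p(-3.00) = -19.4000000
s2 = -3.0000000 − (-19.4000000)·(-3.0000000 − 1.2700000) / (-19.4000000 − 12.7531000) = -3.0000000 − (82.8380000)/(-32.1531000) = -0.4236388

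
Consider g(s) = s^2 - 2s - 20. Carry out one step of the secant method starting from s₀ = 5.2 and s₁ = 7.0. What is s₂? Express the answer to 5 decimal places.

g(5.2) = -3.3600000, g(7.0) = 15.0000000
s₂ = 7.0000000 − 15.0000000·(7.0000000 − 5.2000000) / (15.0000000 − (-3.3600000)) = 7.0000000 − (27.0000000)/(18.3600000) = 5.5294118

5.52941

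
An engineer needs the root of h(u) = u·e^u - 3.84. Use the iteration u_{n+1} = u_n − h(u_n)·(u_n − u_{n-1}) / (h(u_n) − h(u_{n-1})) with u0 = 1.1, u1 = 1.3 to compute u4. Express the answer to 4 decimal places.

h(1.1) = -0.535417, h(1.3) = 0.930086
u2 = 1.300000 − 0.930086·(1.300000 − 1.100000) / (0.930086 − (-0.535417)) = 1.300000 − (0.186017)/(1.465503) = 1.173069
h(1.173069) = -0.048760
u3 = 1.173069 − (-0.048760)·(1.173069 − 1.300000) / (-0.048760 − 0.930086) = 1.173069 − (0.006189)/(-0.978845) = 1.179392
h(1.179392) = -0.004148
u4 = 1.179392 − (-0.004148)·(1.179392 − 1.173069) / (-0.004148 − (-0.048760)) = 1.179392 − (-0.000026)/(0.044612) = 1.179980

1.1800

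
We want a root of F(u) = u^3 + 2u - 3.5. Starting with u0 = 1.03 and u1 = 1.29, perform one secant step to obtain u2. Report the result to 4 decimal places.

1.0874

F(1.03) = -0.347273, F(1.29) = 1.226689
u2 = 1.290000 − 1.226689·(1.290000 − 1.030000) / (1.226689 − (-0.347273)) = 1.290000 − (0.318939)/(1.573962) = 1.087365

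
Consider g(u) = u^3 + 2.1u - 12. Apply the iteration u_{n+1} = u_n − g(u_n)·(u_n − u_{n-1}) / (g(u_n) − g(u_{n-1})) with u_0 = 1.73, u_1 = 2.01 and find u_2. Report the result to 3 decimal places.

1.983

g(1.73) = -3.18928, g(2.01) = 0.34160
u_2 = 2.01000 − 0.34160·(2.01000 − 1.73000) / (0.34160 − (-3.18928)) = 2.01000 − (0.09565)/(3.53088) = 1.98291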